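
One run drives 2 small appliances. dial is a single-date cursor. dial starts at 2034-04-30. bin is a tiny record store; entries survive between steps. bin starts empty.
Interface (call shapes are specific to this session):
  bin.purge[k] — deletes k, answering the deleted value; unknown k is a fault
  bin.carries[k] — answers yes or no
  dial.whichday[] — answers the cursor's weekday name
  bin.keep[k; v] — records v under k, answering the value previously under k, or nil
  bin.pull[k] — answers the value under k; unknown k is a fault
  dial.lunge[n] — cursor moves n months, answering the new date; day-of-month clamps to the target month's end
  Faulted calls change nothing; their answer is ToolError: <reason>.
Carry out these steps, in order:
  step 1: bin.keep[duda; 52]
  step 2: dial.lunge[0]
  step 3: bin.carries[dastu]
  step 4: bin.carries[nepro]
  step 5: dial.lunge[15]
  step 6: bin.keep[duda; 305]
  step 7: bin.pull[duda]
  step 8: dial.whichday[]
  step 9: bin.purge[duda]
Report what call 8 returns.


Answer: Monday

Derivation:
I invoke bin.keep passing duda, 52, → nil.
Calling dial.lunge passing 0, → 2034-04-30.
I use bin.carries passing dastu, and observe no.
Calling bin.carries passing nepro, — result: no.
Calling dial.lunge passing 15, and observe 2035-07-30.
I invoke bin.keep passing duda, 305, and see 52.
Invoking bin.pull passing duda, — result: 305.
I use dial.whichday, and observe Monday.
Then bin.purge passing duda, — result: 305.


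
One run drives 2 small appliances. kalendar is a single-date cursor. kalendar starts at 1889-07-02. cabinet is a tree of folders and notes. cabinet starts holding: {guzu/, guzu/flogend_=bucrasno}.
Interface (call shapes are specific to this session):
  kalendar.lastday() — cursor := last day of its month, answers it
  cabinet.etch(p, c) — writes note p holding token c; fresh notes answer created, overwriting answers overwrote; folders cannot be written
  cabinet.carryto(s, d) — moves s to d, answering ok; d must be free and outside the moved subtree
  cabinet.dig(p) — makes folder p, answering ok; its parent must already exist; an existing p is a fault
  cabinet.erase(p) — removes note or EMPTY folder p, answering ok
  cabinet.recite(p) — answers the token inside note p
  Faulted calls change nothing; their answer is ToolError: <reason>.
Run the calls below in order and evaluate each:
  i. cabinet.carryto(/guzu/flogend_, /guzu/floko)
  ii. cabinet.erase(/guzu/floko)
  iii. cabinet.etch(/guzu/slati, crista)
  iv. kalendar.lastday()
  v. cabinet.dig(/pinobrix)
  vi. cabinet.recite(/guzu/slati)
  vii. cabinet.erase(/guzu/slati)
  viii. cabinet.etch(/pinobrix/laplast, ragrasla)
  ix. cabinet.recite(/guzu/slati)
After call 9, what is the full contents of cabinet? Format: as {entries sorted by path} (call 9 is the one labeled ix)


Answer: {guzu/, pinobrix/, pinobrix/laplast=ragrasla}

Derivation:
Next I call carryto with s=/guzu/flogend_, d=/guzu/floko, which returns ok.
Calling erase with p=/guzu/floko: ok.
Using etch with p=/guzu/slati, c=crista, → created.
I use lastday(), → 1889-07-31.
I use dig with p=/pinobrix: ok.
I try recite with p=/guzu/slati, and observe crista.
I call erase with p=/guzu/slati, which returns ok.
I call etch with p=/pinobrix/laplast, c=ragrasla, which returns created.
Next I call recite with p=/guzu/slati, giving ToolError: not found.


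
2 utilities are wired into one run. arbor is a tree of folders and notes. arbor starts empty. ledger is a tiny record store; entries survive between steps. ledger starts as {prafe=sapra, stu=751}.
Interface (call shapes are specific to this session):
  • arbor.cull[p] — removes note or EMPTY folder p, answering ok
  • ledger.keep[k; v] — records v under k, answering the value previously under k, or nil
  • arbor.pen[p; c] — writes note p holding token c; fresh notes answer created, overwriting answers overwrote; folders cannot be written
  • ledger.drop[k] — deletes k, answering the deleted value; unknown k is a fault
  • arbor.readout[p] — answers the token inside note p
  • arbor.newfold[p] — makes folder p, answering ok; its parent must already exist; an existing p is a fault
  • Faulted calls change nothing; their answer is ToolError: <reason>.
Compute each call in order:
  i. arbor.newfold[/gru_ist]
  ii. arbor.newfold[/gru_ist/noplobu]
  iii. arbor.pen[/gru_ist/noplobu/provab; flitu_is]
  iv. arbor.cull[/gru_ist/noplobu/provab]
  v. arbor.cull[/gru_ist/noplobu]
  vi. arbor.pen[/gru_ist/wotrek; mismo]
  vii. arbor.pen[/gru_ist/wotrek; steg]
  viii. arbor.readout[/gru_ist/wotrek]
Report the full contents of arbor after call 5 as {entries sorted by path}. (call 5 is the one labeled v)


Step: arbor.newfold[/gru_ist]
Result: ok
Step: arbor.newfold[/gru_ist/noplobu]
Result: ok
Step: arbor.pen[/gru_ist/noplobu/provab; flitu_is]
Result: created
Step: arbor.cull[/gru_ist/noplobu/provab]
Result: ok
Step: arbor.cull[/gru_ist/noplobu]
Result: ok
Step: arbor.pen[/gru_ist/wotrek; mismo]
Result: created
Step: arbor.pen[/gru_ist/wotrek; steg]
Result: overwrote
Step: arbor.readout[/gru_ist/wotrek]
Result: steg

Answer: {gru_ist/}


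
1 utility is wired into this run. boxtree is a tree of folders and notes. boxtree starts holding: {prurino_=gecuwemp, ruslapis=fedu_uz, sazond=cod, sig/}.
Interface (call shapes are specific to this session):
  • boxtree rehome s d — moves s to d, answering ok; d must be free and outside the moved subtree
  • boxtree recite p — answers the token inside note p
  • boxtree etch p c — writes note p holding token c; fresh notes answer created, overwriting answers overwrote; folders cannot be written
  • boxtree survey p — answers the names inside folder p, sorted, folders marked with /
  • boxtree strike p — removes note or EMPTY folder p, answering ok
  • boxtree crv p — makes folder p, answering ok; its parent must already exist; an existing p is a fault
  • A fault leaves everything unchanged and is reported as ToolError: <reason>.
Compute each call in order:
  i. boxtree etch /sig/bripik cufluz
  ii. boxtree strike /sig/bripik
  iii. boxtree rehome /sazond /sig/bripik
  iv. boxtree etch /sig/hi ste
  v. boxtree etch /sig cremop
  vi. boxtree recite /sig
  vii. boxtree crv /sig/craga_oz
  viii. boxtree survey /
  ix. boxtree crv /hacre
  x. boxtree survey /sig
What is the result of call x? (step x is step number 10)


-- 1. boxtree etch(p=/sig/bripik, c=cufluz) => created
-- 2. boxtree strike(p=/sig/bripik) => ok
-- 3. boxtree rehome(s=/sazond, d=/sig/bripik) => ok
-- 4. boxtree etch(p=/sig/hi, c=ste) => created
-- 5. boxtree etch(p=/sig, c=cremop) => ToolError: is a directory
-- 6. boxtree recite(p=/sig) => ToolError: is a directory
-- 7. boxtree crv(p=/sig/craga_oz) => ok
-- 8. boxtree survey(p=/) => [prurino_, ruslapis, sig/]
-- 9. boxtree crv(p=/hacre) => ok
-- 10. boxtree survey(p=/sig) => [bripik, craga_oz/, hi]

Answer: [bripik, craga_oz/, hi]


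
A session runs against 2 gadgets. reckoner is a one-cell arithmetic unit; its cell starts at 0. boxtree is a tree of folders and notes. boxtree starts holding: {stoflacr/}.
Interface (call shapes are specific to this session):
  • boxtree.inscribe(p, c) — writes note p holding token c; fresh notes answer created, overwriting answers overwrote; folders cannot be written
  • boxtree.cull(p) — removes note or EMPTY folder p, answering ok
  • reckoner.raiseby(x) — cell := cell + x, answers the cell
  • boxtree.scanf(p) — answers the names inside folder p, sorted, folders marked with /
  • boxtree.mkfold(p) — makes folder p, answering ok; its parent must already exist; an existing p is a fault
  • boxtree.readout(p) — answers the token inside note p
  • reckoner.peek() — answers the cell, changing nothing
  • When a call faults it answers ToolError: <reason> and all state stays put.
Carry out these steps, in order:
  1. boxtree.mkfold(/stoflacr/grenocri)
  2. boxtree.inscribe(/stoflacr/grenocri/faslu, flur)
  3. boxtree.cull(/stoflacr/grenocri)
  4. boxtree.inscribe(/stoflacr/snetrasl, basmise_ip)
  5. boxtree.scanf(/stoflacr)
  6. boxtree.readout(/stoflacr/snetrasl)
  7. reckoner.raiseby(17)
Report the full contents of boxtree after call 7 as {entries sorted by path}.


Answer: {stoflacr/, stoflacr/grenocri/, stoflacr/grenocri/faslu=flur, stoflacr/snetrasl=basmise_ip}

Derivation:
>>> boxtree.mkfold p→/stoflacr/grenocri
= ok
>>> boxtree.inscribe p→/stoflacr/grenocri/faslu c→flur
= created
>>> boxtree.cull p→/stoflacr/grenocri
= ToolError: not empty
>>> boxtree.inscribe p→/stoflacr/snetrasl c→basmise_ip
= created
>>> boxtree.scanf p→/stoflacr
= [grenocri/, snetrasl]
>>> boxtree.readout p→/stoflacr/snetrasl
= basmise_ip
>>> reckoner.raiseby x→17
= 17


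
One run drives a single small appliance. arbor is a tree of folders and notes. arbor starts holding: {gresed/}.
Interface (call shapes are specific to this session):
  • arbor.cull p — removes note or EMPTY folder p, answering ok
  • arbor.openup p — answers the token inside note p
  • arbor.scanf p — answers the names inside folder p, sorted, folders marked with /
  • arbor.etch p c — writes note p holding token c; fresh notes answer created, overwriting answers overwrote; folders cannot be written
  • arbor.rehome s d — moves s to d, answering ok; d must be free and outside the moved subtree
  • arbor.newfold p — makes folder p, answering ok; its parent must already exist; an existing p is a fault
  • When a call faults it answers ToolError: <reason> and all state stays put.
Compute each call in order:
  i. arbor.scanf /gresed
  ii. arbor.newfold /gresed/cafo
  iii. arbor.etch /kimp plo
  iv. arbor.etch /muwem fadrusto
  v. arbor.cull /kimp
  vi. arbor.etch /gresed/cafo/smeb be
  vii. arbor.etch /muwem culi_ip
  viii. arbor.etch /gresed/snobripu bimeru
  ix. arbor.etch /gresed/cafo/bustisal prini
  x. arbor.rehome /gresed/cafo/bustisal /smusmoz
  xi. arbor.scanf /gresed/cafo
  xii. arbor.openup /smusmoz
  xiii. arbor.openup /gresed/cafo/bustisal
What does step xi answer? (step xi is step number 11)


==> scanf(p: /gresed)
<== []
==> newfold(p: /gresed/cafo)
<== ok
==> etch(p: /kimp, c: plo)
<== created
==> etch(p: /muwem, c: fadrusto)
<== created
==> cull(p: /kimp)
<== ok
==> etch(p: /gresed/cafo/smeb, c: be)
<== created
==> etch(p: /muwem, c: culi_ip)
<== overwrote
==> etch(p: /gresed/snobripu, c: bimeru)
<== created
==> etch(p: /gresed/cafo/bustisal, c: prini)
<== created
==> rehome(s: /gresed/cafo/bustisal, d: /smusmoz)
<== ok
==> scanf(p: /gresed/cafo)
<== [smeb]
==> openup(p: /smusmoz)
<== prini
==> openup(p: /gresed/cafo/bustisal)
<== ToolError: not found

Answer: [smeb]


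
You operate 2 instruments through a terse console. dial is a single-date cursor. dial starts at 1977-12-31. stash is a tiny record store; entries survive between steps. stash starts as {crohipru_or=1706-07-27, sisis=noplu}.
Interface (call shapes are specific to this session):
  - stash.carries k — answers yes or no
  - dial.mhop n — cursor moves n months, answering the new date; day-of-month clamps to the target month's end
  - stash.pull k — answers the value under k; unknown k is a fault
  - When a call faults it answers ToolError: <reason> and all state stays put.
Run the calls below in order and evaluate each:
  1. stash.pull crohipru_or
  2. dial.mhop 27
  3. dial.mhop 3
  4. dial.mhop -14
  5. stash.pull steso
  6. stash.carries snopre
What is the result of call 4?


Answer: 1979-04-30

Derivation:
Now I run stash.pull passing k=crohipru_or, and see 1706-07-27.
I run dial.mhop passing n=27, yielding 1980-03-31.
Then dial.mhop passing n=3: 1980-06-30.
I call dial.mhop passing n=-14, — result: 1979-04-30.
I run stash.pull passing k=steso, yielding ToolError: no such key steso.
Now I run stash.carries passing k=snopre, and observe no.


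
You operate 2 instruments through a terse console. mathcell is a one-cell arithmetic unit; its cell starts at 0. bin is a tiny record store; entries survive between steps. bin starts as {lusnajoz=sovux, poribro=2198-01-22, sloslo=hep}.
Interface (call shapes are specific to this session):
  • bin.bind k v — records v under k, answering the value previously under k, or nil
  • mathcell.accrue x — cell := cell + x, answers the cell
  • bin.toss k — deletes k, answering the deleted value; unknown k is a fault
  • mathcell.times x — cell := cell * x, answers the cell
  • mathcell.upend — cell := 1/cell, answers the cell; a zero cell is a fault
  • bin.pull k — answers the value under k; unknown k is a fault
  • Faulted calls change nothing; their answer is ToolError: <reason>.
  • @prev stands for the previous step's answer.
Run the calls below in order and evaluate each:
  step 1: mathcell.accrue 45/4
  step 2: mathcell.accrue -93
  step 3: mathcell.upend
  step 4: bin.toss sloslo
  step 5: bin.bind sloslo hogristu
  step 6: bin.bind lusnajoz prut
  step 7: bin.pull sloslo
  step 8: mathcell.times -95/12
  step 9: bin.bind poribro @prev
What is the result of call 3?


Answer: -4/327

Derivation:
% mathcell.accrue x→45/4
:: 45/4
% mathcell.accrue x→-93
:: -327/4
% mathcell.upend
:: -4/327
% bin.toss k→sloslo
:: hep
% bin.bind k→sloslo v→hogristu
:: nil
% bin.bind k→lusnajoz v→prut
:: sovux
% bin.pull k→sloslo
:: hogristu
% mathcell.times x→-95/12
:: 95/981
% bin.bind k→poribro v→@prev
:: 2198-01-22


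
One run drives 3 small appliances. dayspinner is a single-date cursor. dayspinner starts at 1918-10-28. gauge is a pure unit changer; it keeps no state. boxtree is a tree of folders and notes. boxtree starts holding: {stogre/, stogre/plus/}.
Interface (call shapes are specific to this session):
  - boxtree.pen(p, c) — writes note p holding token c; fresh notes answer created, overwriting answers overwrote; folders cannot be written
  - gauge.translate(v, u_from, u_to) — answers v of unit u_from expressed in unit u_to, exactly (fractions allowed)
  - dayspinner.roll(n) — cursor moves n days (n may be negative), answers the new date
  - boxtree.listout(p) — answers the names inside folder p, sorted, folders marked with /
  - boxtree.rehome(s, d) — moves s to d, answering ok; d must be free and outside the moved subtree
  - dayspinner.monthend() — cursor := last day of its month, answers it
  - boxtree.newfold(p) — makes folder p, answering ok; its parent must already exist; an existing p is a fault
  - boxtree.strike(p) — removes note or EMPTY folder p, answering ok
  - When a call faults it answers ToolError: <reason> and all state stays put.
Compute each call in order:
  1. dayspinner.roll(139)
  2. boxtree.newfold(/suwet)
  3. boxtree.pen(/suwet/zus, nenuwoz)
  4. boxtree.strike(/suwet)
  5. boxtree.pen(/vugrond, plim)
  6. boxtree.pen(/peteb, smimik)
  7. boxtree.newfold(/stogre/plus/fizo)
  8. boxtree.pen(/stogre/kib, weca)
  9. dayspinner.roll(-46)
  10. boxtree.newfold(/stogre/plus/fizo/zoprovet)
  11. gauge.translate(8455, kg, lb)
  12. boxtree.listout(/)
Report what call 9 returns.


Answer: 1919-01-29

Derivation:
Act: roll[n→139]
Obs: 1919-03-16
Act: newfold[p→/suwet]
Obs: ok
Act: pen[p→/suwet/zus; c→nenuwoz]
Obs: created
Act: strike[p→/suwet]
Obs: ToolError: not empty
Act: pen[p→/vugrond; c→plim]
Obs: created
Act: pen[p→/peteb; c→smimik]
Obs: created
Act: newfold[p→/stogre/plus/fizo]
Obs: ok
Act: pen[p→/stogre/kib; c→weca]
Obs: created
Act: roll[n→-46]
Obs: 1919-01-29
Act: newfold[p→/stogre/plus/fizo/zoprovet]
Obs: ok
Act: translate[v→8455; u_from→kg; u_to→lb]
Obs: 845500000000/45359237
Act: listout[p→/]
Obs: [peteb, stogre/, suwet/, vugrond]


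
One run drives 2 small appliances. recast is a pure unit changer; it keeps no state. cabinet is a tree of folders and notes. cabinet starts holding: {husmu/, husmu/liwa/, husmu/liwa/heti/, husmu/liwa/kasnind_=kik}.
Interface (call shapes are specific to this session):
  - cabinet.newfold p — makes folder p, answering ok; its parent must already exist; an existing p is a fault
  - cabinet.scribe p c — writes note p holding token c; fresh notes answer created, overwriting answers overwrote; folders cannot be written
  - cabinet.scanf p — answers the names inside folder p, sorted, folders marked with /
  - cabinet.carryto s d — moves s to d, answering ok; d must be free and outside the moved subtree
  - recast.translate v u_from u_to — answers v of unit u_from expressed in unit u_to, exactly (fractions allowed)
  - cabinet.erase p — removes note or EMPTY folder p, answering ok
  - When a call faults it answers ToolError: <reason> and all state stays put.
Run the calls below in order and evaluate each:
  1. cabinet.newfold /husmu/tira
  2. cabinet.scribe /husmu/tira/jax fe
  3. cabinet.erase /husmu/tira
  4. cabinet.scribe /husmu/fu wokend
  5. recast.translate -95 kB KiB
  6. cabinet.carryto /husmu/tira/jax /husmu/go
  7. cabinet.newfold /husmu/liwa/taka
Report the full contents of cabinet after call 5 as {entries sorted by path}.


~$ cabinet.newfold p: /husmu/tira
= ok
~$ cabinet.scribe p: /husmu/tira/jax c: fe
= created
~$ cabinet.erase p: /husmu/tira
= ToolError: not empty
~$ cabinet.scribe p: /husmu/fu c: wokend
= created
~$ recast.translate v: -95 u_from: kB u_to: KiB
= -11875/128
~$ cabinet.carryto s: /husmu/tira/jax d: /husmu/go
= ok
~$ cabinet.newfold p: /husmu/liwa/taka
= ok

Answer: {husmu/, husmu/fu=wokend, husmu/liwa/, husmu/liwa/heti/, husmu/liwa/kasnind_=kik, husmu/tira/, husmu/tira/jax=fe}


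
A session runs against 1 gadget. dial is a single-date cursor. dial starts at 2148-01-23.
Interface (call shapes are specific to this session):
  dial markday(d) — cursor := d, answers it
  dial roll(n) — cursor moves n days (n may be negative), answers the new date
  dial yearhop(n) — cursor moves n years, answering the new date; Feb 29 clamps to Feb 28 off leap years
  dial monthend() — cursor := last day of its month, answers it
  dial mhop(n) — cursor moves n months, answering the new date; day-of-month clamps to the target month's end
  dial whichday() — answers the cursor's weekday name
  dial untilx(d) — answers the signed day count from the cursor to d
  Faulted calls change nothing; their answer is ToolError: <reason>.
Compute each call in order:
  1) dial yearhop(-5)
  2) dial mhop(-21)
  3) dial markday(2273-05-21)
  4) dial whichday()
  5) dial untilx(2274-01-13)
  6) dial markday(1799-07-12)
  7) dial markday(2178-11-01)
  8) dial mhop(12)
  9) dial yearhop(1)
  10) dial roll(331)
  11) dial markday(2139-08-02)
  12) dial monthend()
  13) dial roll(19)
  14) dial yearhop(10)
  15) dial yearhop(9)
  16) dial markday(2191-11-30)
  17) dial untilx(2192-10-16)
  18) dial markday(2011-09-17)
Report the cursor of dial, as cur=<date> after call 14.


Answer: cur=2149-09-19

Derivation:
I run dial yearhop using n='-5', and observe 2143-01-23.
I invoke dial mhop using n='-21', giving 2141-04-23.
Then dial markday using d='2273-05-21', yielding 2273-05-21.
Invoking dial whichday, which returns Wednesday.
Then dial untilx using d='2274-01-13', giving 237.
Next I call dial markday using d='1799-07-12', and see 1799-07-12.
I call dial markday using d='2178-11-01', → 2178-11-01.
Then dial mhop using n='12', → 2179-11-01.
Then dial yearhop using n='1', → 2180-11-01.
Using dial roll using n='331', and see 2181-09-28.
I call dial markday using d='2139-08-02', which returns 2139-08-02.
Now I run dial monthend, and observe 2139-08-31.
Then dial roll using n='19', yielding 2139-09-19.
Now I run dial yearhop using n='10', giving 2149-09-19.
Next I call dial yearhop using n='9', yielding 2158-09-19.
I call dial markday using d='2191-11-30', giving 2191-11-30.
Now I run dial untilx using d='2192-10-16', and observe 321.
Next I call dial markday using d='2011-09-17', and get 2011-09-17.


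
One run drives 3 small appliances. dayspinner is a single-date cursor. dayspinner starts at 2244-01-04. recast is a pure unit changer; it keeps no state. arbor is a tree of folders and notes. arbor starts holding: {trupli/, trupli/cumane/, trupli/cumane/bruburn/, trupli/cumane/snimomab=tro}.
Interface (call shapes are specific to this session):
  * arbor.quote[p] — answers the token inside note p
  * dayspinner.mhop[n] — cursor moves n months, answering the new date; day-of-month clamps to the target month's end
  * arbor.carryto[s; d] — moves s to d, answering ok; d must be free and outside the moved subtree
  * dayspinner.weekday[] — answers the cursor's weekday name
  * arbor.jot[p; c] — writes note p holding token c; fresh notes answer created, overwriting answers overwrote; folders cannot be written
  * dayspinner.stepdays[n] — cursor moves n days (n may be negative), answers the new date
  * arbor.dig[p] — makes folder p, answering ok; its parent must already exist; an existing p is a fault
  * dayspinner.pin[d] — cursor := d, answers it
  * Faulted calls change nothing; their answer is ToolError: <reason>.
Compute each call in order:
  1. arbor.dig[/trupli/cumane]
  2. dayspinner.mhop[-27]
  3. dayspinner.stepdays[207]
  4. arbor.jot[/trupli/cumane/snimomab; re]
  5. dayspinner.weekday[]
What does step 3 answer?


Answer: 2242-04-29

Derivation:
-- arbor.dig(p: /trupli/cumane) -> ToolError: exists
-- dayspinner.mhop(n: -27) -> 2241-10-04
-- dayspinner.stepdays(n: 207) -> 2242-04-29
-- arbor.jot(p: /trupli/cumane/snimomab, c: re) -> overwrote
-- dayspinner.weekday() -> Friday


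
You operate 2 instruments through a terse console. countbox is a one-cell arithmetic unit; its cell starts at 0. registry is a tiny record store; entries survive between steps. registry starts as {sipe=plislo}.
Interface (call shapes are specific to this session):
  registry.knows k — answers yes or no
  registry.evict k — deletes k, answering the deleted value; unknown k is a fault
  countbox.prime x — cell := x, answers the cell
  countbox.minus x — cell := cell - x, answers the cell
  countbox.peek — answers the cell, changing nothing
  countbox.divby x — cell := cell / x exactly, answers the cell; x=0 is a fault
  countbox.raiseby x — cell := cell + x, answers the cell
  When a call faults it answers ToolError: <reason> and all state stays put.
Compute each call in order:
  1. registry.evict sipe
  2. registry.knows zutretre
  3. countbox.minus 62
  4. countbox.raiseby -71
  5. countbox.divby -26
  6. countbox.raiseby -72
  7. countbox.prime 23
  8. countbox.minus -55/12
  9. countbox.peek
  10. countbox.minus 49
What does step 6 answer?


Calling registry.evict using k=sipe, giving plislo.
Then registry.knows using k=zutretre, giving no.
Invoking countbox.minus using x=62, and get -62.
Using countbox.raiseby using x=-71, — result: -133.
I try countbox.divby using x=-26, giving 133/26.
Now I run countbox.raiseby using x=-72, and observe -1739/26.
Now I run countbox.prime using x=23, and get 23.
Using countbox.minus using x=-55/12, yielding 331/12.
I call countbox.peek(), and observe 331/12.
Now I run countbox.minus using x=49, yielding -257/12.

Answer: -1739/26


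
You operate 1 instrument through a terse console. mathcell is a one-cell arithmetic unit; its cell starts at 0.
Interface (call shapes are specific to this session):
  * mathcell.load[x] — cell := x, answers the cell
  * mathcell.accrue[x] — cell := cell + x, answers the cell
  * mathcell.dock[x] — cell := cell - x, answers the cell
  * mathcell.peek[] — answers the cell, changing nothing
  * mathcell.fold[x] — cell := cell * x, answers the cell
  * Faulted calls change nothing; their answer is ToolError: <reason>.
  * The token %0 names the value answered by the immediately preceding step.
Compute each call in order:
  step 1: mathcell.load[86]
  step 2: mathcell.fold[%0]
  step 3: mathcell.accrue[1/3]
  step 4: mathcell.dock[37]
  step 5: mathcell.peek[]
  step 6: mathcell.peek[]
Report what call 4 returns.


>> load(x='86')
<< 86
>> fold(x='%0')
<< 7396
>> accrue(x='1/3')
<< 22189/3
>> dock(x='37')
<< 22078/3
>> peek()
<< 22078/3
>> peek()
<< 22078/3

Answer: 22078/3


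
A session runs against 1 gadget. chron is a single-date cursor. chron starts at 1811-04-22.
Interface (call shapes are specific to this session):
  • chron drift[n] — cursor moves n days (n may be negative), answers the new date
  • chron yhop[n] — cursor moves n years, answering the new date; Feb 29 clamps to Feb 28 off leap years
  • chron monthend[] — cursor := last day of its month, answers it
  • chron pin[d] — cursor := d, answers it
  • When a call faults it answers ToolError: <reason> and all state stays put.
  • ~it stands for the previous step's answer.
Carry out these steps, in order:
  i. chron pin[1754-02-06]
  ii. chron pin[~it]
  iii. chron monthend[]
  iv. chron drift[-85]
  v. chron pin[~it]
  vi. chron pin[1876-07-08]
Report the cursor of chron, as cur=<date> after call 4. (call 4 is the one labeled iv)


Step: chron pin[1754-02-06]
Result: 1754-02-06
Step: chron pin[~it]
Result: 1754-02-06
Step: chron monthend[]
Result: 1754-02-28
Step: chron drift[-85]
Result: 1753-12-05
Step: chron pin[~it]
Result: 1753-12-05
Step: chron pin[1876-07-08]
Result: 1876-07-08

Answer: cur=1753-12-05


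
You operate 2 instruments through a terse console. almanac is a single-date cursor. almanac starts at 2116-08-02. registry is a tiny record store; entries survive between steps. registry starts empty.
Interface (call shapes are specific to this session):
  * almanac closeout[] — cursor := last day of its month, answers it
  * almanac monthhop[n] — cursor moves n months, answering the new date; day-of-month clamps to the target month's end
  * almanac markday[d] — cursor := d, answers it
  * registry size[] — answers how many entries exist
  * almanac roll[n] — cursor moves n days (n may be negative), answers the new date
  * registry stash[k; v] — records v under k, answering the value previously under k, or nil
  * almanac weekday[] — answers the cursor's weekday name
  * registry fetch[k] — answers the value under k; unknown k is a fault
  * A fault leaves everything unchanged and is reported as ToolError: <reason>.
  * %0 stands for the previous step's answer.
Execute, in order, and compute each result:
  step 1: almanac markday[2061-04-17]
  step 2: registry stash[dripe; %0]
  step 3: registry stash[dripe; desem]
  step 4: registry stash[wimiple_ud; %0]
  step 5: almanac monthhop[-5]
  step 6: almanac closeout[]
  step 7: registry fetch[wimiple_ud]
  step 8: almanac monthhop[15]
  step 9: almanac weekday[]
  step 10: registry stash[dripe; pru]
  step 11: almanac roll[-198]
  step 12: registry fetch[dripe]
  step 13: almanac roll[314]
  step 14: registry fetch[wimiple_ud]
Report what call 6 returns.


! almanac markday(d='2061-04-17') : 2061-04-17
! registry stash(k='dripe', v='%0') : nil
! registry stash(k='dripe', v='desem') : 2061-04-17
! registry stash(k='wimiple_ud', v='%0') : nil
! almanac monthhop(n='-5') : 2060-11-17
! almanac closeout() : 2060-11-30
! registry fetch(k='wimiple_ud') : 2061-04-17
! almanac monthhop(n='15') : 2062-02-28
! almanac weekday() : Tuesday
! registry stash(k='dripe', v='pru') : desem
! almanac roll(n='-198') : 2061-08-14
! registry fetch(k='dripe') : pru
! almanac roll(n='314') : 2062-06-24
! registry fetch(k='wimiple_ud') : 2061-04-17

Answer: 2060-11-30


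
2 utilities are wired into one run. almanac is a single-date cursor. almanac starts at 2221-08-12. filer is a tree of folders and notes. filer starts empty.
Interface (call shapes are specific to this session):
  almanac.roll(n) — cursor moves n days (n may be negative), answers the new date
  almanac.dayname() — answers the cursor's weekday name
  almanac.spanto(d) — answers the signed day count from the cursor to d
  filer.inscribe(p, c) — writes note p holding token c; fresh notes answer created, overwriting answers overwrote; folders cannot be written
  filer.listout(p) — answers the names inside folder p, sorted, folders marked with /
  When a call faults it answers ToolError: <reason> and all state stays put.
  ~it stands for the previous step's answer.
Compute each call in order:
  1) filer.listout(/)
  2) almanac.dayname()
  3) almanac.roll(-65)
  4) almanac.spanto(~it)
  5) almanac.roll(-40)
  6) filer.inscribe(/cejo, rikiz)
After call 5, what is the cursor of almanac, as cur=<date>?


Answer: cur=2221-04-29

Derivation:
Act: filer.listout[/]
Obs: []
Act: almanac.dayname[]
Obs: Sunday
Act: almanac.roll[-65]
Obs: 2221-06-08
Act: almanac.spanto[~it]
Obs: 0
Act: almanac.roll[-40]
Obs: 2221-04-29
Act: filer.inscribe[/cejo; rikiz]
Obs: created


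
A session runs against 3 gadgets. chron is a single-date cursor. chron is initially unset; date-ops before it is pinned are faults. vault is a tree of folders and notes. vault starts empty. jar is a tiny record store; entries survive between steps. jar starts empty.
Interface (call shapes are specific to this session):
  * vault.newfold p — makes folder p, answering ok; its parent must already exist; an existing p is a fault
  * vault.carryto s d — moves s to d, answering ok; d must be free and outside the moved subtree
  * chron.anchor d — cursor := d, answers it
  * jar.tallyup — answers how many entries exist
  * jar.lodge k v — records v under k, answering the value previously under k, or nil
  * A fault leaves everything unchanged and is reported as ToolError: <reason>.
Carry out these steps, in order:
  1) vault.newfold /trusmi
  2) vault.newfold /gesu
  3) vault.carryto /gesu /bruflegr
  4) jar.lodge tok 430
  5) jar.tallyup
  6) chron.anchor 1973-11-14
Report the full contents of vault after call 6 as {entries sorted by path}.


Using vault.newfold(p='/trusmi'), → ok.
I use vault.newfold(p='/gesu'): ok.
Invoking vault.carryto(s='/gesu', d='/bruflegr'), and get ok.
I use jar.lodge(k='tok', v='430'), which returns nil.
Invoking jar.tallyup, yielding 1.
I call chron.anchor(d='1973-11-14'), and get 1973-11-14.

Answer: {bruflegr/, trusmi/}


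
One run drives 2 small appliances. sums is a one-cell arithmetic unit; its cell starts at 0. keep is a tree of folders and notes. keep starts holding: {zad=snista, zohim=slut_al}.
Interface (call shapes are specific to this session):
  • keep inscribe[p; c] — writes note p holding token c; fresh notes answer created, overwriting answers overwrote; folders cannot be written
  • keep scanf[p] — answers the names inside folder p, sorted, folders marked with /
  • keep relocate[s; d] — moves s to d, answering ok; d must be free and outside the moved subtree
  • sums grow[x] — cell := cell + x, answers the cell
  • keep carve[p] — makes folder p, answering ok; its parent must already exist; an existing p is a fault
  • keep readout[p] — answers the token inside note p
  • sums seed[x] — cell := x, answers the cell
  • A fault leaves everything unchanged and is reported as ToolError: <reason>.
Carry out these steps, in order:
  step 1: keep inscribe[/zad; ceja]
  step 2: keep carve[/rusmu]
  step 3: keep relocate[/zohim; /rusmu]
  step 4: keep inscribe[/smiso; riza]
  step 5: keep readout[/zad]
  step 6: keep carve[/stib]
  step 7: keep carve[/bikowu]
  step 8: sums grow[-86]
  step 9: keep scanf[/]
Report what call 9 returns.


% keep inscribe p=/zad c=ceja
[out] overwrote
% keep carve p=/rusmu
[out] ok
% keep relocate s=/zohim d=/rusmu
[out] ToolError: exists
% keep inscribe p=/smiso c=riza
[out] created
% keep readout p=/zad
[out] ceja
% keep carve p=/stib
[out] ok
% keep carve p=/bikowu
[out] ok
% sums grow x=-86
[out] -86
% keep scanf p=/
[out] [bikowu/, rusmu/, smiso, stib/, zad, zohim]

Answer: [bikowu/, rusmu/, smiso, stib/, zad, zohim]


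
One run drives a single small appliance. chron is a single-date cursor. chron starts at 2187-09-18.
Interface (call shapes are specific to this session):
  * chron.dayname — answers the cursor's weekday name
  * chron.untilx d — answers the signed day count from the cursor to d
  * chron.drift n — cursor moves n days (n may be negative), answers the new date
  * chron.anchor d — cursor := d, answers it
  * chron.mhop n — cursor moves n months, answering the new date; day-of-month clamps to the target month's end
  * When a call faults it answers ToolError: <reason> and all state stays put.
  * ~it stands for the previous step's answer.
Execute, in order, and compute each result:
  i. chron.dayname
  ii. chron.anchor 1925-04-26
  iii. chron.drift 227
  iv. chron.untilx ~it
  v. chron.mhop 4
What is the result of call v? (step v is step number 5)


Answer: 1926-04-09

Derivation:
Act: chron.dayname[]
Obs: Tuesday
Act: chron.anchor[d: 1925-04-26]
Obs: 1925-04-26
Act: chron.drift[n: 227]
Obs: 1925-12-09
Act: chron.untilx[d: ~it]
Obs: 0
Act: chron.mhop[n: 4]
Obs: 1926-04-09


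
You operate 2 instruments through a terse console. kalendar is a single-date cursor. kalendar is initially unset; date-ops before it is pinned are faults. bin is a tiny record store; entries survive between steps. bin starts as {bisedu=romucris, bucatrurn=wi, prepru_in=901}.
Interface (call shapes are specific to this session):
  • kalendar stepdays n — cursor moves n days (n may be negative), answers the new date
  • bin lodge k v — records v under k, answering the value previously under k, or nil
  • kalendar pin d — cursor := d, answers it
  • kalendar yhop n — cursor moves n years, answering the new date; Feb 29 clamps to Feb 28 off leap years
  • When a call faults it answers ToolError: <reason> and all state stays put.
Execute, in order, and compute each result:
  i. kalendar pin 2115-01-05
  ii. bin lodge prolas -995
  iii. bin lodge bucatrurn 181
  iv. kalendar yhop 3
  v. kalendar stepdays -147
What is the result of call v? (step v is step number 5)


Answer: 2117-08-11

Derivation:
Using kalendar pin(d→2115-01-05), and get 2115-01-05.
Using bin lodge(k→prolas, v→-995), and see nil.
Then bin lodge(k→bucatrurn, v→181), and see wi.
I call kalendar yhop(n→3), giving 2118-01-05.
Invoking kalendar stepdays(n→-147), and get 2117-08-11.


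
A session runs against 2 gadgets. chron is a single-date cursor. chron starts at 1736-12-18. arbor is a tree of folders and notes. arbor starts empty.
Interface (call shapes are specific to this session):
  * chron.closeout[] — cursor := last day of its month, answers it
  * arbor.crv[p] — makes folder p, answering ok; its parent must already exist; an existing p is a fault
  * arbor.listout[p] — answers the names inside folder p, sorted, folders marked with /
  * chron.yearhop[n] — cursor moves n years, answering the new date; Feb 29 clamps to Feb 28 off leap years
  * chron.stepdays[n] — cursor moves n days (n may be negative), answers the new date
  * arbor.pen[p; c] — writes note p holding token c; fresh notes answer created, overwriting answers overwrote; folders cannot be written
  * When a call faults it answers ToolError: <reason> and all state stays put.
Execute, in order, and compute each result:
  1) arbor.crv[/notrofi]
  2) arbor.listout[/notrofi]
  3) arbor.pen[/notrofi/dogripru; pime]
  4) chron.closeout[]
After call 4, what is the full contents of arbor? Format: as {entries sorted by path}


Answer: {notrofi/, notrofi/dogripru=pime}

Derivation:
% crv p→/notrofi
= ok
% listout p→/notrofi
= []
% pen p→/notrofi/dogripru c→pime
= created
% closeout
= 1736-12-31


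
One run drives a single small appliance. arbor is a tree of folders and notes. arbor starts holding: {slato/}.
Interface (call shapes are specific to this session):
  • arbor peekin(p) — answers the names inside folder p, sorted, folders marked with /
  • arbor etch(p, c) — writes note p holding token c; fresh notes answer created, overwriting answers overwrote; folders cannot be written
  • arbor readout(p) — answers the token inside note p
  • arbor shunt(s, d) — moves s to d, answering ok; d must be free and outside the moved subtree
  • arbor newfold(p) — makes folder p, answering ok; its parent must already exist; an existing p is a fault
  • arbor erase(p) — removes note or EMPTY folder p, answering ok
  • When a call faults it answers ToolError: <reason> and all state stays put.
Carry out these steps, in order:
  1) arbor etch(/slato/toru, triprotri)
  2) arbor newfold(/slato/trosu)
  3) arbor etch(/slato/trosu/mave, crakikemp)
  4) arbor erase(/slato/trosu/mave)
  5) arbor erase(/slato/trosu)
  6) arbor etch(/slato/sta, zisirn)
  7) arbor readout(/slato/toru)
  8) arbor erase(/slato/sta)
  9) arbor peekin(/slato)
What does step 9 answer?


% arbor etch(/slato/toru, triprotri) ~> created
% arbor newfold(/slato/trosu) ~> ok
% arbor etch(/slato/trosu/mave, crakikemp) ~> created
% arbor erase(/slato/trosu/mave) ~> ok
% arbor erase(/slato/trosu) ~> ok
% arbor etch(/slato/sta, zisirn) ~> created
% arbor readout(/slato/toru) ~> triprotri
% arbor erase(/slato/sta) ~> ok
% arbor peekin(/slato) ~> [toru]

Answer: [toru]


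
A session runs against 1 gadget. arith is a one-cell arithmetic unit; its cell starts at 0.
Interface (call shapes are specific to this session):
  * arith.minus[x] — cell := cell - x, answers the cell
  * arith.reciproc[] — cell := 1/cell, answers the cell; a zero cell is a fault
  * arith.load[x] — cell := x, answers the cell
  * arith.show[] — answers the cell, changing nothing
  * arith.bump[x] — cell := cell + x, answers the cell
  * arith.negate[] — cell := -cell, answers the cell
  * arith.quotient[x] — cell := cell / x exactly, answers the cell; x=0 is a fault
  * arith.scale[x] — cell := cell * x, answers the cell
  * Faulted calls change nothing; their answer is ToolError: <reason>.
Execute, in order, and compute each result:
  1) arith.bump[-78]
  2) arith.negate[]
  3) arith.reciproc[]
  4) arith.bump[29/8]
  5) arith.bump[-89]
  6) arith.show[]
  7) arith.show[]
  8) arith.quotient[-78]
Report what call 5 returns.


% arith.bump(x: -78) => -78
% arith.negate() => 78
% arith.reciproc() => 1/78
% arith.bump(x: 29/8) => 1135/312
% arith.bump(x: -89) => -26633/312
% arith.show() => -26633/312
% arith.show() => -26633/312
% arith.quotient(x: -78) => 26633/24336

Answer: -26633/312


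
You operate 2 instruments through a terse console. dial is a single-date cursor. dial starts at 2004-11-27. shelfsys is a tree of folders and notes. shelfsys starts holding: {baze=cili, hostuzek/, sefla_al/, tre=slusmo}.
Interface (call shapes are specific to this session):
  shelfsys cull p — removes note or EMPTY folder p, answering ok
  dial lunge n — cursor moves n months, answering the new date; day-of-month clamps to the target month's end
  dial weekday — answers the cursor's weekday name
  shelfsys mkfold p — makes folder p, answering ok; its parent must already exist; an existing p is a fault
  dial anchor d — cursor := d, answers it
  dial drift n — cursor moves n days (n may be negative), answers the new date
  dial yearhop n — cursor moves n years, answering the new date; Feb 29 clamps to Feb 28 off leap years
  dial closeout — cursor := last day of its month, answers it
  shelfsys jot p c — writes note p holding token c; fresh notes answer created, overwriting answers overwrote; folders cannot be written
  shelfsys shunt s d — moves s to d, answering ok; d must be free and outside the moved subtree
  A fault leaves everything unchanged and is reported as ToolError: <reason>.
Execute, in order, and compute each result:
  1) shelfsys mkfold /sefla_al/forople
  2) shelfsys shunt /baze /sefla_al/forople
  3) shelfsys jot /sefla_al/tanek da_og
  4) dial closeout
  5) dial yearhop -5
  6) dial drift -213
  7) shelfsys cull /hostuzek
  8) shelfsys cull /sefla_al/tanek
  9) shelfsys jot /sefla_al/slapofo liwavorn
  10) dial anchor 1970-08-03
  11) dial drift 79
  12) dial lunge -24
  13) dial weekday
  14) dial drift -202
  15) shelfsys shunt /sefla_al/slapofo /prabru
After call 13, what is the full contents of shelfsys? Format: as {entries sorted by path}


Answer: {baze=cili, sefla_al/, sefla_al/forople/, sefla_al/slapofo=liwavorn, tre=slusmo}

Derivation:
I try shelfsys mkfold passing p=/sefla_al/forople, → ok.
I try shelfsys shunt passing s=/baze, d=/sefla_al/forople, and see ToolError: exists.
Then shelfsys jot passing p=/sefla_al/tanek, c=da_og, which returns created.
I run dial closeout(): 2004-11-30.
I call dial yearhop passing n=-5, giving 1999-11-30.
I run dial drift passing n=-213, which returns 1999-05-01.
Invoking shelfsys cull passing p=/hostuzek, and see ok.
Now I run shelfsys cull passing p=/sefla_al/tanek, which returns ok.
I call shelfsys jot passing p=/sefla_al/slapofo, c=liwavorn, and observe created.
Calling dial anchor passing d=1970-08-03, giving 1970-08-03.
I invoke dial drift passing n=79, and see 1970-10-21.
Now I run dial lunge passing n=-24, and see 1968-10-21.
I run dial weekday: Monday.
Using dial drift passing n=-202, and see 1968-04-02.
I run shelfsys shunt passing s=/sefla_al/slapofo, d=/prabru, which returns ok.
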